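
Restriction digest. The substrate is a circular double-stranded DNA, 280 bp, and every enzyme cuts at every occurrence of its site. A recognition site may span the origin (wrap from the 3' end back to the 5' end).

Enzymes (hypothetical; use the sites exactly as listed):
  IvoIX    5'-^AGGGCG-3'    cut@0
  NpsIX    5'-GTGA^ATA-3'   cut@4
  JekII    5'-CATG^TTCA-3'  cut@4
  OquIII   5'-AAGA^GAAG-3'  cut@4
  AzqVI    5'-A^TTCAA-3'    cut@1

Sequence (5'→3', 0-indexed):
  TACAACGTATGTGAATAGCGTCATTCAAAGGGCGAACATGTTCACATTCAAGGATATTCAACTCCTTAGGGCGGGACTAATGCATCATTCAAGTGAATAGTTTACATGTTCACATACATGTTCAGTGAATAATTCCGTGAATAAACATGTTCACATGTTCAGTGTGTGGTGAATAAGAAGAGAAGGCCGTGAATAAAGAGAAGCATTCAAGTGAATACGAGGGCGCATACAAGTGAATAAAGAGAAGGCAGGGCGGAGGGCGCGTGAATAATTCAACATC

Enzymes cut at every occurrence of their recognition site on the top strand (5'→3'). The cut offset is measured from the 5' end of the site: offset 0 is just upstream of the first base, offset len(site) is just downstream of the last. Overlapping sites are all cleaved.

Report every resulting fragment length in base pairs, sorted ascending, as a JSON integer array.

[4,5,5,6,6,6,7,7,7,8,8,9,9,9,9,9,10,11,11,11,12,12,12,12,15,17,20,23]

Site scan:
  IvoIX (AGGGCG, off=0): starts [28, 67, 219, 249, 256] → cuts [28, 67, 219, 249, 256]
  NpsIX (GTGAATA, off=4): starts [10, 92, 124, 136, 168, 188, 210, 232, 263] → cuts [14, 96, 128, 140, 172, 192, 214, 236, 267]
  JekII (CATGTTCA, off=4): starts [36, 104, 116, 145, 153] → cuts [40, 108, 120, 149, 157]
  OquIII (AAGAGAAG, off=4): starts [177, 195, 239] → cuts [181, 199, 243]
  AzqVI (ATTCAA, off=1): starts [22, 45, 55, 86, 204, 270] → cuts [23, 46, 56, 87, 205, 271]

All cut coordinates (distinct, sorted): [14, 23, 28, 40, 46, 56, 67, 87, 96, 108, 120, 128, 140, 149, 157, 172, 181, 192, 199, 205, 214, 219, 236, 243, 249, 256, 267, 271]

Fragment lengths:
  14→23: 9 bp
  23→28: 5 bp
  28→40: 12 bp
  40→46: 6 bp
  46→56: 10 bp
  56→67: 11 bp
  67→87: 20 bp
  87→96: 9 bp
  96→108: 12 bp
  108→120: 12 bp
  120→128: 8 bp
  128→140: 12 bp
  140→149: 9 bp
  149→157: 8 bp
  157→172: 15 bp
  172→181: 9 bp
  181→192: 11 bp
  192→199: 7 bp
  199→205: 6 bp
  205→214: 9 bp
  214→219: 5 bp
  219→236: 17 bp
  236→243: 7 bp
  243→249: 6 bp
  249→256: 7 bp
  256→267: 11 bp
  267→271: 4 bp
  271→14 (wrap): 280-271+14 = 23 bp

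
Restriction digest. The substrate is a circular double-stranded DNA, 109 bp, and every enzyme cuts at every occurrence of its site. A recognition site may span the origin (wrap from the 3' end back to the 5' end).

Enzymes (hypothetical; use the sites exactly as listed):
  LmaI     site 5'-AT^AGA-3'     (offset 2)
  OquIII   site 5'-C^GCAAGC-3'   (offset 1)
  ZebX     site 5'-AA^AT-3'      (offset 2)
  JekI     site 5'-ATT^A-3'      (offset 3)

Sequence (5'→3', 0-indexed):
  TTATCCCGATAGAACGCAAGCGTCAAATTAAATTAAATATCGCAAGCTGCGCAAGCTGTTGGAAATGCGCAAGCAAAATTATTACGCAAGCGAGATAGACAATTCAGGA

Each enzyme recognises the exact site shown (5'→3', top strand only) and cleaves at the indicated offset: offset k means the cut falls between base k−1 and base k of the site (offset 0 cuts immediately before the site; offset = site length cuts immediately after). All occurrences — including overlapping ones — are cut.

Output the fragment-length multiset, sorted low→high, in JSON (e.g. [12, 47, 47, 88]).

Site scan:
  LmaI (ATAGA, off=2): starts [8, 94] → cuts [10, 96]
  OquIII (CGCAAGC, off=1): starts [14, 40, 49, 67, 84] → cuts [15, 41, 50, 68, 85]
  ZebX (AAAT, off=2): starts [24, 29, 34, 62, 75] → cuts [26, 31, 36, 64, 77]
  JekI (ATTA, off=3): starts [26, 31, 77, 80, 108] → cuts [2, 29, 34, 80, 83]

All cut coordinates (distinct, sorted): [2, 10, 15, 26, 29, 31, 34, 36, 41, 50, 64, 68, 77, 80, 83, 85, 96]

Fragments:
  2→10: 8 bp
  10→15: 5 bp
  15→26: 11 bp
  26→29: 3 bp
  29→31: 2 bp
  31→34: 3 bp
  34→36: 2 bp
  36→41: 5 bp
  41→50: 9 bp
  50→64: 14 bp
  64→68: 4 bp
  68→77: 9 bp
  77→80: 3 bp
  80→83: 3 bp
  83→85: 2 bp
  85→96: 11 bp
  96→2 (wrap): 109-96+2 = 15 bp

[2,2,2,3,3,3,3,4,5,5,8,9,9,11,11,14,15]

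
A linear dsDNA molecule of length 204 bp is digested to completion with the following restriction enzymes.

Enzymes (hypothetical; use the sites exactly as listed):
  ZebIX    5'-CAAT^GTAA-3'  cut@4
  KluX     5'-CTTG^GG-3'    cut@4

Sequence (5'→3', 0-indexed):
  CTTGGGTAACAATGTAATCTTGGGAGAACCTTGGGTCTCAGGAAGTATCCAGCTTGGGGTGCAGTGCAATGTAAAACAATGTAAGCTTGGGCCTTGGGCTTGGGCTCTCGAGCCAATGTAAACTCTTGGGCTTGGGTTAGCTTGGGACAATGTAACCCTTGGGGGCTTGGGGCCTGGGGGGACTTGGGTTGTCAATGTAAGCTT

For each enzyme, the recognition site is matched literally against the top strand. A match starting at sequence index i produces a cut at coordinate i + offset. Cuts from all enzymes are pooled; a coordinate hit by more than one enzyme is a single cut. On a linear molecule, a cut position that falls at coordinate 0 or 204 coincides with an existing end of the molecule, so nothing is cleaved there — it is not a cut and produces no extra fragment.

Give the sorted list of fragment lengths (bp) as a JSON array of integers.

[4,6,6,7,7,8,8,9,9,9,10,10,10,10,11,11,14,15,17,23]

Site scan:
  ZebIX CAATGTAA/4: at [9, 66, 76, 113, 147, 192] ⇒ [13, 70, 80, 117, 151, 196]
  KluX CTTGGG/4: at [0, 18, 29, 52, 85, 92, 98, 124, 130, 140, 157, 165, 182] ⇒ [4, 22, 33, 56, 89, 96, 102, 128, 134, 144, 161, 169, 186]

All cut coordinates (distinct, sorted): [4, 13, 22, 33, 56, 70, 80, 89, 96, 102, 117, 128, 134, 144, 151, 161, 169, 186, 196]

Fragment lengths:
  [0,4): 4 bp
  [4,13): 9 bp
  [13,22): 9 bp
  [22,33): 11 bp
  [33,56): 23 bp
  [56,70): 14 bp
  [70,80): 10 bp
  [80,89): 9 bp
  [89,96): 7 bp
  [96,102): 6 bp
  [102,117): 15 bp
  [117,128): 11 bp
  [128,134): 6 bp
  [134,144): 10 bp
  [144,151): 7 bp
  [151,161): 10 bp
  [161,169): 8 bp
  [169,186): 17 bp
  [186,196): 10 bp
  [196,204): 8 bp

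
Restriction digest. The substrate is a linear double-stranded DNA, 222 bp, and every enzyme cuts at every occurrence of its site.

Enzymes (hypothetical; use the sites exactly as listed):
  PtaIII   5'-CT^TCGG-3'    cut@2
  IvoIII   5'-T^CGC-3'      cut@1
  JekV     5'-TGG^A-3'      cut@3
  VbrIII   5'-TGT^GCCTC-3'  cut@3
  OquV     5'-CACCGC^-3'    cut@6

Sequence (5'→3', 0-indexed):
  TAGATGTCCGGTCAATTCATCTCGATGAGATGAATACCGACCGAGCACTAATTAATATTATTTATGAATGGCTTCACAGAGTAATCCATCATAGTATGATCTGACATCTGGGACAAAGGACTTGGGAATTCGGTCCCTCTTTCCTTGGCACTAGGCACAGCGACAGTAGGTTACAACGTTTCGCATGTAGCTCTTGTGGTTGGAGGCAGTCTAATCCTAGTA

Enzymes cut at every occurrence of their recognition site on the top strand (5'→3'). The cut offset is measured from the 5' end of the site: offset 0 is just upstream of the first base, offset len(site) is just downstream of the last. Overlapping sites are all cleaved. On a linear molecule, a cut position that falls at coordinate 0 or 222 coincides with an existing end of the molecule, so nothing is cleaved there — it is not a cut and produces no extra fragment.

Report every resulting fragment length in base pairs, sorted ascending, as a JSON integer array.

[19,22,181]

Site scan:
  PtaIII (CTTCGG, off=2): no sites
  IvoIII (TCGC, off=1): starts [180] → cuts [181]
  JekV (TGGA, off=3): starts [200] → cuts [203]
  VbrIII (TGTGCCTC, off=3): no sites
  OquV (CACCGC, off=6): no sites

Pooled cuts: [181, 203]

Fragments:
  [0,181): 181 bp
  [181,203): 22 bp
  [203,222): 19 bp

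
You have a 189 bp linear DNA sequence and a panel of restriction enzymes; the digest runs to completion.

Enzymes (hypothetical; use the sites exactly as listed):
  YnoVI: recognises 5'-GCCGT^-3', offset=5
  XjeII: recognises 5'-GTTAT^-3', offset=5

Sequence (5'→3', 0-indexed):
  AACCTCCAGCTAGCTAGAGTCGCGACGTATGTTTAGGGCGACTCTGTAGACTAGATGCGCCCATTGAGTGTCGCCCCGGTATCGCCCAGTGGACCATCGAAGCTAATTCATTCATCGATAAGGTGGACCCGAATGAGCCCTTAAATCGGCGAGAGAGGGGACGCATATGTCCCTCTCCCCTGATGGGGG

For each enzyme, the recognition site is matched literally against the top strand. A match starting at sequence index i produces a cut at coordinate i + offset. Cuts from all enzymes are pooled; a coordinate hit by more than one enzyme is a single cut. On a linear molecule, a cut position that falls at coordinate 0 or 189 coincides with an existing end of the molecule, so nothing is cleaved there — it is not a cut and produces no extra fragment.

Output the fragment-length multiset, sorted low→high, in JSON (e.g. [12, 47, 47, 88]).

Scan for sites:
  YnoVI (GCCGT, off=5): no sites
  XjeII (GTTAT, off=5): no sites

All cut coordinates (distinct, sorted): ∅

Fragment lengths:
  no cuts → one linear fragment of 189 bp

[189]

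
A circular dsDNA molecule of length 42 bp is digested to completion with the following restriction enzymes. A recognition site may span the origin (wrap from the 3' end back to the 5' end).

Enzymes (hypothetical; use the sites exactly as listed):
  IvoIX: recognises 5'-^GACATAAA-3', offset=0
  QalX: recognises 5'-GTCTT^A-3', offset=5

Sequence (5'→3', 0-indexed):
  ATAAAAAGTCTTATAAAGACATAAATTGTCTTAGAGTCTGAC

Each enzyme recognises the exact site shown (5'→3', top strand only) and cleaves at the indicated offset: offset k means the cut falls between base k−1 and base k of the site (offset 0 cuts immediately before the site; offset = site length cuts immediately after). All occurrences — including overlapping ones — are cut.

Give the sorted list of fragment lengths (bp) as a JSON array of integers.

Site scan:
  IvoIX GACATAAA/0: at [17, 39] ⇒ [17, 39]
  QalX GTCTTA/5: at [7, 27] ⇒ [12, 32]

All cut coordinates (distinct, sorted): [12, 17, 32, 39]

Fragments:
  12→17: 5 bp
  17→32: 15 bp
  32→39: 7 bp
  39→12 (wrap): 42-39+12 = 15 bp

[5,7,15,15]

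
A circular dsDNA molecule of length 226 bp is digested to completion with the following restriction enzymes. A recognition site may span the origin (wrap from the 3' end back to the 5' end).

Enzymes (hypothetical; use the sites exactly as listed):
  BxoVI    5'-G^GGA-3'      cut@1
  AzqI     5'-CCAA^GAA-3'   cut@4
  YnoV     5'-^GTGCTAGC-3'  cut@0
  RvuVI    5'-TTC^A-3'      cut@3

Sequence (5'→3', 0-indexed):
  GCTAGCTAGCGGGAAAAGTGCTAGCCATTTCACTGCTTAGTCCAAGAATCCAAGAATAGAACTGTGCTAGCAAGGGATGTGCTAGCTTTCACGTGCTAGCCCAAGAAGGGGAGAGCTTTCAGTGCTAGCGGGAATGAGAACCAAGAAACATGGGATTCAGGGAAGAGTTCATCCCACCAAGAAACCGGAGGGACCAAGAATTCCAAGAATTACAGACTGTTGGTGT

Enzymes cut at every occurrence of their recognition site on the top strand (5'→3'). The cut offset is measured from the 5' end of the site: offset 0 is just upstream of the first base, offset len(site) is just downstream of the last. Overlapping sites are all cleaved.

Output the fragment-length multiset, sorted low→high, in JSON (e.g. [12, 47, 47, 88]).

[1,2,2,4,5,6,6,7,8,8,9,9,10,10,10,10,11,11,12,12,13,14,14,14,18]

Scan for sites:
  BxoVI GGGA/1: at [10, 73, 108, 129, 151, 159, 189] ⇒ [11, 74, 109, 130, 152, 160, 190]
  AzqI CCAAGAA/4: at [41, 49, 100, 140, 176, 193, 202] ⇒ [45, 53, 104, 144, 180, 197, 206]
  YnoV GTGCTAGC/0: at [17, 63, 78, 92, 121, 224] ⇒ [17, 63, 78, 92, 121, 224]
  RvuVI TTCA/3: at [28, 87, 117, 155, 167] ⇒ [31, 90, 120, 158, 170]

All cut coordinates (distinct, sorted): [11, 17, 31, 45, 53, 63, 74, 78, 90, 92, 104, 109, 120, 121, 130, 144, 152, 158, 160, 170, 180, 190, 197, 206, 224]

Fragment lengths:
  11→17: 6 bp
  17→31: 14 bp
  31→45: 14 bp
  45→53: 8 bp
  53→63: 10 bp
  63→74: 11 bp
  74→78: 4 bp
  78→90: 12 bp
  90→92: 2 bp
  92→104: 12 bp
  104→109: 5 bp
  109→120: 11 bp
  120→121: 1 bp
  121→130: 9 bp
  130→144: 14 bp
  144→152: 8 bp
  152→158: 6 bp
  158→160: 2 bp
  160→170: 10 bp
  170→180: 10 bp
  180→190: 10 bp
  190→197: 7 bp
  197→206: 9 bp
  206→224: 18 bp
  224→11 (wrap): 226-224+11 = 13 bp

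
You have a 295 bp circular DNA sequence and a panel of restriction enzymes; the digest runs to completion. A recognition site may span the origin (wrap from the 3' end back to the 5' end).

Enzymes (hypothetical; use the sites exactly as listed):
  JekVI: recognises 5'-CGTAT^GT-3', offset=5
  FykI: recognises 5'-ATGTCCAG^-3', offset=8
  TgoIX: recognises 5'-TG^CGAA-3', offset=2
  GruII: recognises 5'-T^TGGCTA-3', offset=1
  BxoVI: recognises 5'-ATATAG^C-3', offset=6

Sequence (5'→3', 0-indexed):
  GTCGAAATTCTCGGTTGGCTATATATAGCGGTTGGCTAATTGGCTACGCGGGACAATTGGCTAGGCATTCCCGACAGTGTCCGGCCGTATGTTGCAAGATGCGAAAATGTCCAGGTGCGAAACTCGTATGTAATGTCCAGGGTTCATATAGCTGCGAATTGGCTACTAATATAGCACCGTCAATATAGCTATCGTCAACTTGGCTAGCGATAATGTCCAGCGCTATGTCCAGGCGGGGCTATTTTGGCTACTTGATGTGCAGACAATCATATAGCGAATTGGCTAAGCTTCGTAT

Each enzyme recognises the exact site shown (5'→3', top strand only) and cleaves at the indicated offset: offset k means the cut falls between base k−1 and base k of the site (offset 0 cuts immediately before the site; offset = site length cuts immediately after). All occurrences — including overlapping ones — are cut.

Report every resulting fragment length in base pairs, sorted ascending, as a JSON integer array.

[3,3,4,5,5,8,11,11,11,12,12,12,12,13,13,14,15,15,16,17,20,30,33]

Per-enzyme occurrences:
  JekVI CGTATGT/5: at [85, 124, 290] ⇒ [0, 90, 129]
  FykI ATGTCCAG/8: at [106, 132, 212, 224] ⇒ [114, 140, 220, 232]
  TgoIX TGCGAA/2: at [99, 115, 152] ⇒ [101, 117, 154]
  GruII TTGGCTA/1: at [14, 31, 39, 56, 158, 199, 243, 278] ⇒ [15, 32, 40, 57, 159, 200, 244, 279]
  BxoVI ATATAGC/6: at [22, 145, 168, 182, 268] ⇒ [28, 151, 174, 188, 274]

Pooled cuts: [0, 15, 28, 32, 40, 57, 90, 101, 114, 117, 129, 140, 151, 154, 159, 174, 188, 200, 220, 232, 244, 274, 279]

Fragments:
  0→15: 15 bp
  15→28: 13 bp
  28→32: 4 bp
  32→40: 8 bp
  40→57: 17 bp
  57→90: 33 bp
  90→101: 11 bp
  101→114: 13 bp
  114→117: 3 bp
  117→129: 12 bp
  129→140: 11 bp
  140→151: 11 bp
  151→154: 3 bp
  154→159: 5 bp
  159→174: 15 bp
  174→188: 14 bp
  188→200: 12 bp
  200→220: 20 bp
  220→232: 12 bp
  232→244: 12 bp
  244→274: 30 bp
  274→279: 5 bp
  279→0 (wrap): 295-279+0 = 16 bp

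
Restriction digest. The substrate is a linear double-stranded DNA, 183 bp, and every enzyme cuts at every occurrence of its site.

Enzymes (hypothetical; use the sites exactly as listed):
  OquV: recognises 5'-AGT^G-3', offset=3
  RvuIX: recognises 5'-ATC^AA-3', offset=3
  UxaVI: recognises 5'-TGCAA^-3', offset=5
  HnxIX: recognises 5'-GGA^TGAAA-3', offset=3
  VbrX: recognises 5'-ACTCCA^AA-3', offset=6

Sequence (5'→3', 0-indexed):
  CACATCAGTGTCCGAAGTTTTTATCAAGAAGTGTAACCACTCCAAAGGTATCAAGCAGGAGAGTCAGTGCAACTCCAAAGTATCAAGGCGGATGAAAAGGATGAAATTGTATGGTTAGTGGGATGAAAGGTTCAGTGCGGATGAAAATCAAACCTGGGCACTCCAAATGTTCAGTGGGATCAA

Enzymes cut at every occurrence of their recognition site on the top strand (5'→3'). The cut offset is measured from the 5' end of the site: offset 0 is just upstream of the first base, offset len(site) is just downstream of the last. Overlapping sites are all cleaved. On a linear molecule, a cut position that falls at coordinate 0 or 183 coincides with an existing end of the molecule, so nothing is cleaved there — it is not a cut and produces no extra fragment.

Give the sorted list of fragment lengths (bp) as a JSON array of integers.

Scan for sites:
  OquV (AGTG, off=3): starts [6, 29, 65, 116, 133, 172] → cuts [9, 32, 68, 119, 136, 175]
  RvuIX (ATCAA, off=3): starts [22, 49, 81, 146, 178] → cuts [25, 52, 84, 149, 181]
  UxaVI (TGCAA, off=5): starts [67] → cuts [72]
  HnxIX (GGATGAAA, off=3): starts [89, 98, 120, 138] → cuts [92, 101, 123, 141]
  VbrX (ACTCCAAA, off=6): starts [38, 71, 159] → cuts [44, 77, 165]

All cut coordinates (distinct, sorted): [9, 25, 32, 44, 52, 68, 72, 77, 84, 92, 101, 119, 123, 136, 141, 149, 165, 175, 181]

Fragments:
  [0,9): 9 bp
  [9,25): 16 bp
  [25,32): 7 bp
  [32,44): 12 bp
  [44,52): 8 bp
  [52,68): 16 bp
  [68,72): 4 bp
  [72,77): 5 bp
  [77,84): 7 bp
  [84,92): 8 bp
  [92,101): 9 bp
  [101,119): 18 bp
  [119,123): 4 bp
  [123,136): 13 bp
  [136,141): 5 bp
  [141,149): 8 bp
  [149,165): 16 bp
  [165,175): 10 bp
  [175,181): 6 bp
  [181,183): 2 bp

[2,4,4,5,5,6,7,7,8,8,8,9,9,10,12,13,16,16,16,18]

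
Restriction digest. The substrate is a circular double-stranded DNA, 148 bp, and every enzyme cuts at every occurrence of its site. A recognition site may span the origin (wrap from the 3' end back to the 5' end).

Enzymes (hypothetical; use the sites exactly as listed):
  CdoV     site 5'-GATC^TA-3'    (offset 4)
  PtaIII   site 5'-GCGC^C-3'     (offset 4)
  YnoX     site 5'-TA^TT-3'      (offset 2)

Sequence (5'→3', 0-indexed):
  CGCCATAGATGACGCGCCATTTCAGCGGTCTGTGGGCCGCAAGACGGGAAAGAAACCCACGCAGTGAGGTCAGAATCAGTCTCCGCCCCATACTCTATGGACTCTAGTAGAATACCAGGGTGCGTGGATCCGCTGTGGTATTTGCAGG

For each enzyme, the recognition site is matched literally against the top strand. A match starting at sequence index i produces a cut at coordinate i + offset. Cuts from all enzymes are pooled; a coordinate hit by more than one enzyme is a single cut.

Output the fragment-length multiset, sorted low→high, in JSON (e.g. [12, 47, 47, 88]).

Per-enzyme occurrences:
  CdoV (GATCTA, off=4): no sites
  PtaIII (GCGCC, off=4): starts [13, 147] → cuts [3, 17]
  YnoX (TATT, off=2): starts [138] → cuts [140]

All cut coordinates (distinct, sorted): [3, 17, 140]

Fragment lengths:
  3→17: 14 bp
  17→140: 123 bp
  140→3 (wrap): 148-140+3 = 11 bp

[11,14,123]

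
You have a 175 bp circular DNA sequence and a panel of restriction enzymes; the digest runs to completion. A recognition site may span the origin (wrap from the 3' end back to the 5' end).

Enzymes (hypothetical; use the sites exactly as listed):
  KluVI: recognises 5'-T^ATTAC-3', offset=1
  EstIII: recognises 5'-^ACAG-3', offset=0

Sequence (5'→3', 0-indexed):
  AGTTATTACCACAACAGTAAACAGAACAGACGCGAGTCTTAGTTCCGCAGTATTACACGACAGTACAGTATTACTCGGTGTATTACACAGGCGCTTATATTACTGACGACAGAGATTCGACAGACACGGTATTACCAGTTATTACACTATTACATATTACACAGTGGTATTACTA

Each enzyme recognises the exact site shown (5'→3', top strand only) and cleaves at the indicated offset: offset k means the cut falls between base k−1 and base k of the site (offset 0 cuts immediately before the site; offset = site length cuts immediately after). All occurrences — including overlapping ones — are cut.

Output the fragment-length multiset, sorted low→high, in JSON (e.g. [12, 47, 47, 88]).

[5,5,5,5,5,7,7,8,8,8,9,10,10,11,11,11,12,12,26]

Scan for sites:
  KluVI (TATTAC, off=1): starts [3, 50, 68, 80, 97, 129, 139, 147, 154, 167] → cuts [4, 51, 69, 81, 98, 130, 140, 148, 155, 168]
  EstIII (ACAG, off=0): starts [13, 20, 25, 59, 64, 86, 108, 119, 160] → cuts [13, 20, 25, 59, 64, 86, 108, 119, 160]

Pooled cuts: [4, 13, 20, 25, 51, 59, 64, 69, 81, 86, 98, 108, 119, 130, 140, 148, 155, 160, 168]

Fragment lengths:
  4→13: 9 bp
  13→20: 7 bp
  20→25: 5 bp
  25→51: 26 bp
  51→59: 8 bp
  59→64: 5 bp
  64→69: 5 bp
  69→81: 12 bp
  81→86: 5 bp
  86→98: 12 bp
  98→108: 10 bp
  108→119: 11 bp
  119→130: 11 bp
  130→140: 10 bp
  140→148: 8 bp
  148→155: 7 bp
  155→160: 5 bp
  160→168: 8 bp
  168→4 (wrap): 175-168+4 = 11 bp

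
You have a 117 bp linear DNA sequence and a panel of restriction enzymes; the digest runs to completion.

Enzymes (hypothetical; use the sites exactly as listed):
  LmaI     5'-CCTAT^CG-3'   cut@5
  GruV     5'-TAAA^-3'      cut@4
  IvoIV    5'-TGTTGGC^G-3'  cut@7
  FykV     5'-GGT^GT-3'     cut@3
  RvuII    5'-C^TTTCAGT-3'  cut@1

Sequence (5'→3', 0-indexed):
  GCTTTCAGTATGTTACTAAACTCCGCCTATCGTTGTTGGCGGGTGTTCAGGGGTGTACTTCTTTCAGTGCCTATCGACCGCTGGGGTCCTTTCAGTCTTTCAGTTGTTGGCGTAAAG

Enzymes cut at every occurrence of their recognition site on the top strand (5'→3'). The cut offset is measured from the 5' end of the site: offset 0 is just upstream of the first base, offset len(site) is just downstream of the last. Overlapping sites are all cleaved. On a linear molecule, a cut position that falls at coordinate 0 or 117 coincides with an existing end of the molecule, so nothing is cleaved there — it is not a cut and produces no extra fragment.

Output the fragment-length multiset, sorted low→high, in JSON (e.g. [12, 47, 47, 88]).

Per-enzyme occurrences:
  LmaI (CCTATCG, off=5): starts [25, 69] → cuts [30, 74]
  GruV (TAAA, off=4): starts [16, 112] → cuts [20, 116]
  IvoIV (TGTTGGCG, off=7): starts [33, 104] → cuts [40, 111]
  FykV (GGTGT, off=3): starts [41, 51] → cuts [44, 54]
  RvuII (CTTTCAGT, off=1): starts [1, 60, 88, 96] → cuts [2, 61, 89, 97]

All cut coordinates (distinct, sorted): [2, 20, 30, 40, 44, 54, 61, 74, 89, 97, 111, 116]

Fragments:
  [0,2): 2 bp
  [2,20): 18 bp
  [20,30): 10 bp
  [30,40): 10 bp
  [40,44): 4 bp
  [44,54): 10 bp
  [54,61): 7 bp
  [61,74): 13 bp
  [74,89): 15 bp
  [89,97): 8 bp
  [97,111): 14 bp
  [111,116): 5 bp
  [116,117): 1 bp

[1,2,4,5,7,8,10,10,10,13,14,15,18]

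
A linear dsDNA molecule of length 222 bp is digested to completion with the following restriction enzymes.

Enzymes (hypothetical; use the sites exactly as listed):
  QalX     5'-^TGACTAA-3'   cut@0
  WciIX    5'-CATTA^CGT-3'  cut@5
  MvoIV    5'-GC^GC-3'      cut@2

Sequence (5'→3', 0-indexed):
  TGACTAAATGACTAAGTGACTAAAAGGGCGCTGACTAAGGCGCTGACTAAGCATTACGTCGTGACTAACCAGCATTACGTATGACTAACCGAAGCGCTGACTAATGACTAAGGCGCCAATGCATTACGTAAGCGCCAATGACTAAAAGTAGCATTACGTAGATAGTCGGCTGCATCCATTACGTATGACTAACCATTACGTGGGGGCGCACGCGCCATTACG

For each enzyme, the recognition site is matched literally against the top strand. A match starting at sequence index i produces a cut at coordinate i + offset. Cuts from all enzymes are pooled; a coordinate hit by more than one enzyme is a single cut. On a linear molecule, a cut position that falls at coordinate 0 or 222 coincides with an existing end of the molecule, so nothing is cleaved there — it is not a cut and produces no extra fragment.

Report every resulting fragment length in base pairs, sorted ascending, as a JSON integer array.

Site scan:
  QalX (TGACTAA, off=0): starts [0, 8, 16, 31, 43, 61, 81, 97, 104, 138, 185] → cuts [8, 16, 31, 43, 61, 81, 97, 104, 138, 185] (position 0 is a terminus of the linear molecule — no cut)
  WciIX (CATTACGT, off=5): starts [51, 72, 121, 151, 176, 193] → cuts [56, 77, 126, 156, 181, 198]
  MvoIV (GCGC, off=2): starts [27, 39, 93, 112, 131, 205, 211] → cuts [29, 41, 95, 114, 133, 207, 213]

All cut coordinates (distinct, sorted): [8, 16, 29, 31, 41, 43, 56, 61, 77, 81, 95, 97, 104, 114, 126, 133, 138, 156, 181, 185, 198, 207, 213]

Fragments:
  [0,8): 8 bp
  [8,16): 8 bp
  [16,29): 13 bp
  [29,31): 2 bp
  [31,41): 10 bp
  [41,43): 2 bp
  [43,56): 13 bp
  [56,61): 5 bp
  [61,77): 16 bp
  [77,81): 4 bp
  [81,95): 14 bp
  [95,97): 2 bp
  [97,104): 7 bp
  [104,114): 10 bp
  [114,126): 12 bp
  [126,133): 7 bp
  [133,138): 5 bp
  [138,156): 18 bp
  [156,181): 25 bp
  [181,185): 4 bp
  [185,198): 13 bp
  [198,207): 9 bp
  [207,213): 6 bp
  [213,222): 9 bp

[2,2,2,4,4,5,5,6,7,7,8,8,9,9,10,10,12,13,13,13,14,16,18,25]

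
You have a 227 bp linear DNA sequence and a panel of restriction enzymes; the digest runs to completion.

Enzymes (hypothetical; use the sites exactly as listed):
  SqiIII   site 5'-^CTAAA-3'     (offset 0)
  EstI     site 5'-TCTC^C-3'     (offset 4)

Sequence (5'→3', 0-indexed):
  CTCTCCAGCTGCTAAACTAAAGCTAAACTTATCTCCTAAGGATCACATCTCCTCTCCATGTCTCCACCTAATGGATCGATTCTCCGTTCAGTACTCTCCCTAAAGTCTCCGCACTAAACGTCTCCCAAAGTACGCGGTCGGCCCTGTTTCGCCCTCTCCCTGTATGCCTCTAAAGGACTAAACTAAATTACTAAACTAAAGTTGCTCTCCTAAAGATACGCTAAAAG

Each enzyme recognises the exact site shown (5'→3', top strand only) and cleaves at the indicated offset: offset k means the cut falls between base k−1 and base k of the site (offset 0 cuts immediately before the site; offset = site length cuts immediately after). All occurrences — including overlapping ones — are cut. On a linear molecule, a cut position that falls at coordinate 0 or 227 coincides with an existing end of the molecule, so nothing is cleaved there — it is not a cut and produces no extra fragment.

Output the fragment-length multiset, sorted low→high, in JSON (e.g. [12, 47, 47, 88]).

[1,4,5,5,5,5,5,6,6,7,8,8,8,10,11,11,11,13,14,14,16,20,34]

Per-enzyme occurrences:
  SqiIII (CTAAA, off=0): starts [11, 16, 22, 99, 113, 169, 177, 182, 190, 195, 209, 220] → cuts [11, 16, 22, 99, 113, 169, 177, 182, 190, 195, 209, 220]
  EstI (TCTCC, off=4): starts [1, 31, 47, 52, 60, 80, 94, 105, 120, 154, 205] → cuts [5, 35, 51, 56, 64, 84, 98, 109, 124, 158, 209]

Pooled cuts: [5, 11, 16, 22, 35, 51, 56, 64, 84, 98, 99, 109, 113, 124, 158, 169, 177, 182, 190, 195, 209, 220]

Fragments:
  [0,5): 5 bp
  [5,11): 6 bp
  [11,16): 5 bp
  [16,22): 6 bp
  [22,35): 13 bp
  [35,51): 16 bp
  [51,56): 5 bp
  [56,64): 8 bp
  [64,84): 20 bp
  [84,98): 14 bp
  [98,99): 1 bp
  [99,109): 10 bp
  [109,113): 4 bp
  [113,124): 11 bp
  [124,158): 34 bp
  [158,169): 11 bp
  [169,177): 8 bp
  [177,182): 5 bp
  [182,190): 8 bp
  [190,195): 5 bp
  [195,209): 14 bp
  [209,220): 11 bp
  [220,227): 7 bp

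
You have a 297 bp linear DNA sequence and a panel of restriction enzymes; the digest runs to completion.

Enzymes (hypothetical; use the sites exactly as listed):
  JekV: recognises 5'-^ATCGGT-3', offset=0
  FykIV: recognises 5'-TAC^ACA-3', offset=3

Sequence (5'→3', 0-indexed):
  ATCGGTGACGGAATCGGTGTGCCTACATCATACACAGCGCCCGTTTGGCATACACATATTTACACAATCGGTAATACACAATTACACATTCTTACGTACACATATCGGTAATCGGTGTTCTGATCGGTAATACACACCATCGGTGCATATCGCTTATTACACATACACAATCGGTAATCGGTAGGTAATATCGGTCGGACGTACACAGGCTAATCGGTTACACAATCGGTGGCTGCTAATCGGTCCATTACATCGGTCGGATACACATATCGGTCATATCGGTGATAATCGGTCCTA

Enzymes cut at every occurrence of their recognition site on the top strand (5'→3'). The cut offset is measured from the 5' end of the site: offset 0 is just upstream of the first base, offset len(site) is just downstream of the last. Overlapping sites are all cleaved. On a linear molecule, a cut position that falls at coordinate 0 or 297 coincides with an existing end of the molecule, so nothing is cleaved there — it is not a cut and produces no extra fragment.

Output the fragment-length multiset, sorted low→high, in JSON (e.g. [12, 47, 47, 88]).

[3,3,3,4,4,5,6,7,7,8,8,9,9,10,10,10,11,11,12,12,13,13,13,14,14,15,20,21,22]

Site scan:
  JekV ATCGGT/0: at [0, 12, 66, 103, 110, 122, 138, 169, 176, 189, 212, 224, 238, 251, 268, 277, 287] ⇒ [12, 66, 103, 110, 122, 138, 169, 176, 189, 212, 224, 238, 251, 268, 277, 287] (position 0 is a terminus of the linear molecule — no cut)
  FykIV TACACA/3: at [30, 50, 60, 74, 82, 96, 130, 157, 163, 201, 218, 261] ⇒ [33, 53, 63, 77, 85, 99, 133, 160, 166, 204, 221, 264]

All cut coordinates (distinct, sorted): [12, 33, 53, 63, 66, 77, 85, 99, 103, 110, 122, 133, 138, 160, 166, 169, 176, 189, 204, 212, 221, 224, 238, 251, 264, 268, 277, 287]

Fragments:
  [0,12): 12 bp
  [12,33): 21 bp
  [33,53): 20 bp
  [53,63): 10 bp
  [63,66): 3 bp
  [66,77): 11 bp
  [77,85): 8 bp
  [85,99): 14 bp
  [99,103): 4 bp
  [103,110): 7 bp
  [110,122): 12 bp
  [122,133): 11 bp
  [133,138): 5 bp
  [138,160): 22 bp
  [160,166): 6 bp
  [166,169): 3 bp
  [169,176): 7 bp
  [176,189): 13 bp
  [189,204): 15 bp
  [204,212): 8 bp
  [212,221): 9 bp
  [221,224): 3 bp
  [224,238): 14 bp
  [238,251): 13 bp
  [251,264): 13 bp
  [264,268): 4 bp
  [268,277): 9 bp
  [277,287): 10 bp
  [287,297): 10 bp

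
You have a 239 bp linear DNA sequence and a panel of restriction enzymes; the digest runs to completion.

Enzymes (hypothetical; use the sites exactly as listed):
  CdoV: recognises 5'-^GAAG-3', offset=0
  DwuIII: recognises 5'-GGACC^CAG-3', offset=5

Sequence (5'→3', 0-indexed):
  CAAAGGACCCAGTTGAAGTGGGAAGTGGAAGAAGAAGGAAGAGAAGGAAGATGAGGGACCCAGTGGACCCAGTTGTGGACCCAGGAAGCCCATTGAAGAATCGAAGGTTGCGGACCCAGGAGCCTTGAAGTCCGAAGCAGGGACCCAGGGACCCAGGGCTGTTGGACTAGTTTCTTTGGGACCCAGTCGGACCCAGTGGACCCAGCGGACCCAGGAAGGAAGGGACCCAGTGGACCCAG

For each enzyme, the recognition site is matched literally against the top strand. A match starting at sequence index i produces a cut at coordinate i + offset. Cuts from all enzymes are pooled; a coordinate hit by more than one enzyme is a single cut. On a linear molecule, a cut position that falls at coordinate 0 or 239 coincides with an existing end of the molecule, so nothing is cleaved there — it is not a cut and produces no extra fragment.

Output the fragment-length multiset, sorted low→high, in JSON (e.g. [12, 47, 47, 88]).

[3,3,3,3,3,4,4,4,5,5,6,7,7,8,8,9,9,9,9,9,9,10,10,10,12,12,14,14,30]

Scan for sites:
  CdoV GAAG/0: at [14, 21, 27, 30, 33, 37, 42, 46, 84, 94, 102, 126, 133, 214, 218] ⇒ [14, 21, 27, 30, 33, 37, 42, 46, 84, 94, 102, 126, 133, 214, 218]
  DwuIII GGACCCAG/5: at [4, 55, 64, 76, 111, 140, 148, 178, 188, 197, 206, 222, 231] ⇒ [9, 60, 69, 81, 116, 145, 153, 183, 193, 202, 211, 227, 236]

All cut coordinates (distinct, sorted): [9, 14, 21, 27, 30, 33, 37, 42, 46, 60, 69, 81, 84, 94, 102, 116, 126, 133, 145, 153, 183, 193, 202, 211, 214, 218, 227, 236]

Fragments:
  [0,9): 9 bp
  [9,14): 5 bp
  [14,21): 7 bp
  [21,27): 6 bp
  [27,30): 3 bp
  [30,33): 3 bp
  [33,37): 4 bp
  [37,42): 5 bp
  [42,46): 4 bp
  [46,60): 14 bp
  [60,69): 9 bp
  [69,81): 12 bp
  [81,84): 3 bp
  [84,94): 10 bp
  [94,102): 8 bp
  [102,116): 14 bp
  [116,126): 10 bp
  [126,133): 7 bp
  [133,145): 12 bp
  [145,153): 8 bp
  [153,183): 30 bp
  [183,193): 10 bp
  [193,202): 9 bp
  [202,211): 9 bp
  [211,214): 3 bp
  [214,218): 4 bp
  [218,227): 9 bp
  [227,236): 9 bp
  [236,239): 3 bp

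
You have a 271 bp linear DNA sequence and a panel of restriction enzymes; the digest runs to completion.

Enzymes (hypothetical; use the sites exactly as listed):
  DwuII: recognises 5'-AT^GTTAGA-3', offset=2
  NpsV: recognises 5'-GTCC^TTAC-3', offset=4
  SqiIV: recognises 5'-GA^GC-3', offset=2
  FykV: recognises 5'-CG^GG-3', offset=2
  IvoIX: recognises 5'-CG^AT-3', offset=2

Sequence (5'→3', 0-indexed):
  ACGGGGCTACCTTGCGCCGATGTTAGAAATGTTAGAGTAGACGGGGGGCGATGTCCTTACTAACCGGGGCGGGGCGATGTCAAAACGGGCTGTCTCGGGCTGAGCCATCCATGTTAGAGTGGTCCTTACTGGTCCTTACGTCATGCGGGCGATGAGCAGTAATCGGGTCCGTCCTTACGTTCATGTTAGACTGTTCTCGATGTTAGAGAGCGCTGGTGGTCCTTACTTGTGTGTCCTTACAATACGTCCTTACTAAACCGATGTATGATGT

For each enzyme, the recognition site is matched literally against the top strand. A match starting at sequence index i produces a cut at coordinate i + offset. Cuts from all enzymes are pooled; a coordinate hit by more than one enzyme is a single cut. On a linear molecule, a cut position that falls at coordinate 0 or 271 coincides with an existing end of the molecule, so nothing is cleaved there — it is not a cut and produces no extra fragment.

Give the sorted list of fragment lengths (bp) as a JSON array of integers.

[2,2,3,4,4,5,5,6,6,7,8,9,9,9,10,10,10,10,10,11,11,11,12,13,13,13,13,14,15,16]

Per-enzyme occurrences:
  DwuII (ATGTTAGA, off=2): starts [19, 28, 110, 182, 199] → cuts [21, 30, 112, 184, 201]
  NpsV (GTCCTTAC, off=4): starts [52, 121, 131, 170, 218, 232, 245] → cuts [56, 125, 135, 174, 222, 236, 249]
  SqiIV (GAGC, off=2): starts [101, 153, 207] → cuts [103, 155, 209]
  FykV (CGGG, off=2): starts [1, 41, 64, 69, 85, 95, 145, 163] → cuts [3, 43, 66, 71, 87, 97, 147, 165]
  IvoIX (CGAT, off=2): starts [17, 48, 74, 149, 197, 258] → cuts [19, 50, 76, 151, 199, 260]

All cut coordinates (distinct, sorted): [3, 19, 21, 30, 43, 50, 56, 66, 71, 76, 87, 97, 103, 112, 125, 135, 147, 151, 155, 165, 174, 184, 199, 201, 209, 222, 236, 249, 260]

Fragment lengths:
  [0,3): 3 bp
  [3,19): 16 bp
  [19,21): 2 bp
  [21,30): 9 bp
  [30,43): 13 bp
  [43,50): 7 bp
  [50,56): 6 bp
  [56,66): 10 bp
  [66,71): 5 bp
  [71,76): 5 bp
  [76,87): 11 bp
  [87,97): 10 bp
  [97,103): 6 bp
  [103,112): 9 bp
  [112,125): 13 bp
  [125,135): 10 bp
  [135,147): 12 bp
  [147,151): 4 bp
  [151,155): 4 bp
  [155,165): 10 bp
  [165,174): 9 bp
  [174,184): 10 bp
  [184,199): 15 bp
  [199,201): 2 bp
  [201,209): 8 bp
  [209,222): 13 bp
  [222,236): 14 bp
  [236,249): 13 bp
  [249,260): 11 bp
  [260,271): 11 bp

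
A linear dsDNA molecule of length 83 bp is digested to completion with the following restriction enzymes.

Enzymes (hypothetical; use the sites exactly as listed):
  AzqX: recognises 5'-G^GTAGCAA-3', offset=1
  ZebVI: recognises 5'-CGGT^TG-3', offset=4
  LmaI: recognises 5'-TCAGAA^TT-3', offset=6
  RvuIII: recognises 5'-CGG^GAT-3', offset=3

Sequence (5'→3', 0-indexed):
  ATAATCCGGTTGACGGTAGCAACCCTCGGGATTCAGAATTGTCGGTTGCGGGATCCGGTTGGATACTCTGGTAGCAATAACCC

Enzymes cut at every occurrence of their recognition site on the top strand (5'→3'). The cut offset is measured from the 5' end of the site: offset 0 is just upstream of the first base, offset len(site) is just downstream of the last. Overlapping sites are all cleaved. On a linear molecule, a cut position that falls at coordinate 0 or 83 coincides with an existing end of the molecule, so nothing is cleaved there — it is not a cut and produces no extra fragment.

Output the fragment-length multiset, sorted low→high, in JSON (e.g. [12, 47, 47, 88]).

[5,5,8,8,9,10,11,13,14]

Site scan:
  AzqX GGTAGCAA/1: at [14, 69] ⇒ [15, 70]
  ZebVI CGGTTG/4: at [6, 42, 55] ⇒ [10, 46, 59]
  LmaI TCAGAATT/6: at [32] ⇒ [38]
  RvuIII CGGGAT/3: at [26, 48] ⇒ [29, 51]

All cut coordinates (distinct, sorted): [10, 15, 29, 38, 46, 51, 59, 70]

Fragments:
  [0,10): 10 bp
  [10,15): 5 bp
  [15,29): 14 bp
  [29,38): 9 bp
  [38,46): 8 bp
  [46,51): 5 bp
  [51,59): 8 bp
  [59,70): 11 bp
  [70,83): 13 bp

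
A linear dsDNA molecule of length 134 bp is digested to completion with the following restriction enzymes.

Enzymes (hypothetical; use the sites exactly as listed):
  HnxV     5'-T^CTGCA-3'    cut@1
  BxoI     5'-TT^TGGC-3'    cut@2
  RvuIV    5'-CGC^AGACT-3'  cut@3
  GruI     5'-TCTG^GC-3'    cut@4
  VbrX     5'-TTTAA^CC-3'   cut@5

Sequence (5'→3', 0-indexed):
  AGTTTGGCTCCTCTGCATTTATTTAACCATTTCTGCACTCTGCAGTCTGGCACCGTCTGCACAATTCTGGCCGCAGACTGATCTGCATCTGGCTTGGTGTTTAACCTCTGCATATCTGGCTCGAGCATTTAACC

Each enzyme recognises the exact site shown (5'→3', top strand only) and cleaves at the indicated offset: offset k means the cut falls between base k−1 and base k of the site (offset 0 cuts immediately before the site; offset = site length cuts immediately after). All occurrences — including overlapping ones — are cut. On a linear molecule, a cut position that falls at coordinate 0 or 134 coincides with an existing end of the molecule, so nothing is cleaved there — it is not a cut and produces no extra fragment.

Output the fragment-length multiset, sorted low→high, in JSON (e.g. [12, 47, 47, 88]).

Per-enzyme occurrences:
  HnxV TCTGCA/1: at [11, 31, 38, 55, 81, 106] ⇒ [12, 32, 39, 56, 82, 107]
  BxoI TTTGGC/2: at [2] ⇒ [4]
  RvuIV CGCAGACT/3: at [71] ⇒ [74]
  GruI TCTGGC/4: at [45, 65, 87, 114] ⇒ [49, 69, 91, 118]
  VbrX TTTAACC/5: at [21, 99, 127] ⇒ [26, 104, 132]

Pooled cuts: [4, 12, 26, 32, 39, 49, 56, 69, 74, 82, 91, 104, 107, 118, 132]

Fragment lengths:
  [0,4): 4 bp
  [4,12): 8 bp
  [12,26): 14 bp
  [26,32): 6 bp
  [32,39): 7 bp
  [39,49): 10 bp
  [49,56): 7 bp
  [56,69): 13 bp
  [69,74): 5 bp
  [74,82): 8 bp
  [82,91): 9 bp
  [91,104): 13 bp
  [104,107): 3 bp
  [107,118): 11 bp
  [118,132): 14 bp
  [132,134): 2 bp

[2,3,4,5,6,7,7,8,8,9,10,11,13,13,14,14]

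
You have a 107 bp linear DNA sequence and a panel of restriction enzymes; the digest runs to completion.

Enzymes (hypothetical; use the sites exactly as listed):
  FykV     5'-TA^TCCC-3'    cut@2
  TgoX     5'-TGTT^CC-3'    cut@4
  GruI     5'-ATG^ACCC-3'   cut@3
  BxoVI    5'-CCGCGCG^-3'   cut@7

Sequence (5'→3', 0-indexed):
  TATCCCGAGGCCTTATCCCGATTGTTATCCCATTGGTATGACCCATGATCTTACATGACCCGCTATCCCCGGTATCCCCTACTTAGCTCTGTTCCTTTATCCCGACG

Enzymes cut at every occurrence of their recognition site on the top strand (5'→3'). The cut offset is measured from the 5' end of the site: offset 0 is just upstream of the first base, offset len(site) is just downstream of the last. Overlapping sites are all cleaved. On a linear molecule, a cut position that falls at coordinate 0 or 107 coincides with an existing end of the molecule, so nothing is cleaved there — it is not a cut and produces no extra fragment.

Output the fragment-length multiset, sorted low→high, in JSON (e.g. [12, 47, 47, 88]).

[2,6,8,8,9,12,13,13,17,19]

Per-enzyme occurrences:
  FykV (TATCCC, off=2): starts [0, 13, 25, 63, 72, 97] → cuts [2, 15, 27, 65, 74, 99]
  TgoX (TGTTCC, off=4): starts [89] → cuts [93]
  GruI (ATGACCC, off=3): starts [37, 54] → cuts [40, 57]
  BxoVI (CCGCGCG, off=7): no sites

Pooled cuts: [2, 15, 27, 40, 57, 65, 74, 93, 99]

Fragment lengths:
  [0,2): 2 bp
  [2,15): 13 bp
  [15,27): 12 bp
  [27,40): 13 bp
  [40,57): 17 bp
  [57,65): 8 bp
  [65,74): 9 bp
  [74,93): 19 bp
  [93,99): 6 bp
  [99,107): 8 bp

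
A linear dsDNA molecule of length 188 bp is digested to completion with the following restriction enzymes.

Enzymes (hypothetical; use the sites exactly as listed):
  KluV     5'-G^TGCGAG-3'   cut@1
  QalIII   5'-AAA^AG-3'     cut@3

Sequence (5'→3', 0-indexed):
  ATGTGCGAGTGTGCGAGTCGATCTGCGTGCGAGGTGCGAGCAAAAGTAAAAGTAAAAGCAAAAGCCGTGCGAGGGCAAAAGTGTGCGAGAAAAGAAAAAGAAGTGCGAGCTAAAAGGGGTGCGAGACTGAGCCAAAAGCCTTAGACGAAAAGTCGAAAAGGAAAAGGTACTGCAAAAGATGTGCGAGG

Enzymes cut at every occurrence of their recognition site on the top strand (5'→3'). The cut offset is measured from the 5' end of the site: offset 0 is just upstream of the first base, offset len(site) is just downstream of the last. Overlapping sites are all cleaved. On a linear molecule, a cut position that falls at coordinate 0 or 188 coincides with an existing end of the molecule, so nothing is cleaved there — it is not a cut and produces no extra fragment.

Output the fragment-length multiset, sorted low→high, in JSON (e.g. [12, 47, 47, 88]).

[3,4,5,5,5,5,6,6,6,6,6,7,7,8,8,9,10,11,12,12,14,16,17]

Site scan:
  KluV (GTGCGAG, off=1): starts [2, 10, 26, 33, 66, 82, 102, 118, 180] → cuts [3, 11, 27, 34, 67, 83, 103, 119, 181]
  QalIII (AAAAG, off=3): starts [41, 47, 53, 59, 76, 89, 95, 111, 133, 147, 155, 161, 173] → cuts [44, 50, 56, 62, 79, 92, 98, 114, 136, 150, 158, 164, 176]

Pooled cuts: [3, 11, 27, 34, 44, 50, 56, 62, 67, 79, 83, 92, 98, 103, 114, 119, 136, 150, 158, 164, 176, 181]

Fragments:
  [0,3): 3 bp
  [3,11): 8 bp
  [11,27): 16 bp
  [27,34): 7 bp
  [34,44): 10 bp
  [44,50): 6 bp
  [50,56): 6 bp
  [56,62): 6 bp
  [62,67): 5 bp
  [67,79): 12 bp
  [79,83): 4 bp
  [83,92): 9 bp
  [92,98): 6 bp
  [98,103): 5 bp
  [103,114): 11 bp
  [114,119): 5 bp
  [119,136): 17 bp
  [136,150): 14 bp
  [150,158): 8 bp
  [158,164): 6 bp
  [164,176): 12 bp
  [176,181): 5 bp
  [181,188): 7 bp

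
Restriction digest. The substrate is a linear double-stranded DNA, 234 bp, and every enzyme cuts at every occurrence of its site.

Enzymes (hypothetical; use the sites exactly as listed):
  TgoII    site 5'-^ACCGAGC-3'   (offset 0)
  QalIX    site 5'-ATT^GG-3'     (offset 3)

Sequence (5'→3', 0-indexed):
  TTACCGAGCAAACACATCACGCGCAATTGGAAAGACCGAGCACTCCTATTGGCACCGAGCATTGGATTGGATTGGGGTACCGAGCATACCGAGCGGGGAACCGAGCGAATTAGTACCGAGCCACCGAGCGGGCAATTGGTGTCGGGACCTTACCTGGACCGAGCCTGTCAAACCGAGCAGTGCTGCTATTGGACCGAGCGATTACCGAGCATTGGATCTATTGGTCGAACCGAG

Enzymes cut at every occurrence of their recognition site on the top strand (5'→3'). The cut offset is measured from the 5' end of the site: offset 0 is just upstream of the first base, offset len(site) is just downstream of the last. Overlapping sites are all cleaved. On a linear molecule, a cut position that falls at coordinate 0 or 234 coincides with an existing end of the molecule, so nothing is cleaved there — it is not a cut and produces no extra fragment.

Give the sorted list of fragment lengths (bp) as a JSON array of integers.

[2,2,3,5,5,5,6,8,9,9,10,10,11,12,12,14,15,15,16,19,20,26]

Site scan:
  TgoII ACCGAGC/0: at [2, 34, 53, 78, 87, 99, 114, 122, 157, 171, 192, 203] ⇒ [2, 34, 53, 78, 87, 99, 114, 122, 157, 171, 192, 203]
  QalIX ATTGG/3: at [25, 47, 60, 65, 70, 134, 187, 210, 219] ⇒ [28, 50, 63, 68, 73, 137, 190, 213, 222]

Pooled cuts: [2, 28, 34, 50, 53, 63, 68, 73, 78, 87, 99, 114, 122, 137, 157, 171, 190, 192, 203, 213, 222]

Fragment lengths:
  [0,2): 2 bp
  [2,28): 26 bp
  [28,34): 6 bp
  [34,50): 16 bp
  [50,53): 3 bp
  [53,63): 10 bp
  [63,68): 5 bp
  [68,73): 5 bp
  [73,78): 5 bp
  [78,87): 9 bp
  [87,99): 12 bp
  [99,114): 15 bp
  [114,122): 8 bp
  [122,137): 15 bp
  [137,157): 20 bp
  [157,171): 14 bp
  [171,190): 19 bp
  [190,192): 2 bp
  [192,203): 11 bp
  [203,213): 10 bp
  [213,222): 9 bp
  [222,234): 12 bp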